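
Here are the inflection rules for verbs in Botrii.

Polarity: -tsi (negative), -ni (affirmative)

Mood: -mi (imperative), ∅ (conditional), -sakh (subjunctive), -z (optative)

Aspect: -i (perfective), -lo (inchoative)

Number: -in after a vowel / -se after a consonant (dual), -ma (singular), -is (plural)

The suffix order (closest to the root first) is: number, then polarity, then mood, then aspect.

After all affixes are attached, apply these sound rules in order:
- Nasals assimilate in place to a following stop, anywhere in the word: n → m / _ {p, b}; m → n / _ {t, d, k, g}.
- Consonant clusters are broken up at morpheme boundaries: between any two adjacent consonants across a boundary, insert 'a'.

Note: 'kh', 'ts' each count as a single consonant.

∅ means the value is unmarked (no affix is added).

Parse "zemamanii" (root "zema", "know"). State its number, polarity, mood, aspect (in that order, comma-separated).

singular, affirmative, conditional, perfective

Segment: zema-ma-ni-i.
number: -ma → singular.
polarity: -ni → affirmative.
mood: ∅ → conditional.
aspect: -i → perfective.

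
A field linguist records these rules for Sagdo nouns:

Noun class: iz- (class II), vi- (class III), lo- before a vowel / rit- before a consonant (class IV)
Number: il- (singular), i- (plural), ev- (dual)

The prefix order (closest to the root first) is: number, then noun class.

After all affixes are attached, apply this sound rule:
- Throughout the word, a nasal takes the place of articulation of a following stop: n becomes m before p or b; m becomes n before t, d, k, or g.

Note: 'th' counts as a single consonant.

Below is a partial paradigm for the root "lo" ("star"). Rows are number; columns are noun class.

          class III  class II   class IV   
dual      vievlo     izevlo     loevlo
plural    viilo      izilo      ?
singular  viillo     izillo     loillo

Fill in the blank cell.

loilo

Attach number plural i- → ilo.
Attach noun class class IV lo- (before vowel 'i') → loilo.
Nasal assimilation: no change.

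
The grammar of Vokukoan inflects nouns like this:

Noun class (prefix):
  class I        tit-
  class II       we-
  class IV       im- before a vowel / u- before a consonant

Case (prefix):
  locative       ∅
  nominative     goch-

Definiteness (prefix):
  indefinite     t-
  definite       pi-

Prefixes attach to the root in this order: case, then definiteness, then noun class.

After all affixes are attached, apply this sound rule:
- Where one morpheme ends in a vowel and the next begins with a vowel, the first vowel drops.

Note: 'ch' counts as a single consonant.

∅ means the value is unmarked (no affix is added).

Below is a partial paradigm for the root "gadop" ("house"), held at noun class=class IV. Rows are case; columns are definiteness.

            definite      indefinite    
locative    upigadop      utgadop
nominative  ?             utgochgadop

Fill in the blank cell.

upigochgadop

Attach case nominative goch- → gochgadop.
Attach definiteness definite pi- → pigochgadop.
Attach noun class class IV u- (before consonant 'p') → upigochgadop.
Vowel deletion: no change.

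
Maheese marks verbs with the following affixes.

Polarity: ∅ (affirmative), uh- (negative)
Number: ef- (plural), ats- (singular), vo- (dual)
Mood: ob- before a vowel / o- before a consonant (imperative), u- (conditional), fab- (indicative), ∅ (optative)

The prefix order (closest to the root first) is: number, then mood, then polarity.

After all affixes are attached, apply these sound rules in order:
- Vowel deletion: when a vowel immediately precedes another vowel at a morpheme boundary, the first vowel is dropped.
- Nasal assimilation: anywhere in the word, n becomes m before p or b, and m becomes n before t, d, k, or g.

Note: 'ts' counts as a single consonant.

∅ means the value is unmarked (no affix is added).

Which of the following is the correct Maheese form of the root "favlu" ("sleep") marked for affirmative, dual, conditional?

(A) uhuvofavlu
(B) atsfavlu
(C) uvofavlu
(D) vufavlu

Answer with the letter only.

Attach number dual vo- → vofavlu.
Attach mood conditional u- → uvofavlu.
polarity = affirmative: zero marking, form stays uvofavlu.
Vowel deletion: no change.
Nasal assimilation: no change.
So the correct form is uvofavlu, option (C).
(D) vufavlu is wrong: it has the affixes in the wrong order.
(B) atsfavlu is wrong: it uses singular instead of dual for number.
(A) uhuvofavlu is wrong: it uses negative instead of affirmative for polarity.

C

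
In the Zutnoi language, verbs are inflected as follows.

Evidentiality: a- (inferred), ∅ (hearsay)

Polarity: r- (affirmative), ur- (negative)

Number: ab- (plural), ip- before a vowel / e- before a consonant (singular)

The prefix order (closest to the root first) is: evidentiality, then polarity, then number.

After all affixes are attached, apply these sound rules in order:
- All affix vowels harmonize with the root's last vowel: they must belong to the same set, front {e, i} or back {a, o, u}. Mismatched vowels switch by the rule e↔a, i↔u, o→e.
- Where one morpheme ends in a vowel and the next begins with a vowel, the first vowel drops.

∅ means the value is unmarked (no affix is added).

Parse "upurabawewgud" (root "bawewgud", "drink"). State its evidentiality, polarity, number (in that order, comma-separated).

inferred, negative, singular

Segment: ip-ur-a-bawewgud.
evidentiality: a- → inferred.
polarity: ur- → negative.
number: ip/e- → singular.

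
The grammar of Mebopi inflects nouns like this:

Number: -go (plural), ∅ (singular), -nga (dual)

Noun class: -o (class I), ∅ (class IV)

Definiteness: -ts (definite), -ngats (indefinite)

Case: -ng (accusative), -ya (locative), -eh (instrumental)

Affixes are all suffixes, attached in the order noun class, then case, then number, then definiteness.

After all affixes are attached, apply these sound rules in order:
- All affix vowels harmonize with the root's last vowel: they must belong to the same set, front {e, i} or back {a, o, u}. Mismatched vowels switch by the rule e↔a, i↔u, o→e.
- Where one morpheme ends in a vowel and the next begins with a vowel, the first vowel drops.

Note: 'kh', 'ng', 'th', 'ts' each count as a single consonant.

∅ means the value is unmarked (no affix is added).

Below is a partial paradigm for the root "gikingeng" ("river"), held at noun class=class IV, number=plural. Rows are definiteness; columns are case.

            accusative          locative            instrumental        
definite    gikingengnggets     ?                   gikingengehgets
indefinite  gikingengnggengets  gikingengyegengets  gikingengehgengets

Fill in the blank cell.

noun class = class IV: zero marking, form stays gikingeng.
Attach case locative -ya → gikingengya.
Attach number plural -go → gikingengyago.
Attach definiteness definite -ts → gikingengyagots.
Apply vowel harmony: gikingengyagots → gikingengyegets.
Vowel deletion: no change.

gikingengyegets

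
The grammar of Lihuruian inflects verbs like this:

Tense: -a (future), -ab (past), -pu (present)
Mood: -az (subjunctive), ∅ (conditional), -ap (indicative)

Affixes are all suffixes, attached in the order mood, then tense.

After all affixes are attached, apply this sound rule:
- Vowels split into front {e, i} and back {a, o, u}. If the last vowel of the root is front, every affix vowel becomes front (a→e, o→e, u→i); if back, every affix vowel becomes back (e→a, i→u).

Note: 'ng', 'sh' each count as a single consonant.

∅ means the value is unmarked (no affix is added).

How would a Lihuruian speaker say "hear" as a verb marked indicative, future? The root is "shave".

shaveepe

Attach mood indicative -ap → shaveap.
Attach tense future -a → shaveapa.
Apply vowel harmony: shaveapa → shaveepe.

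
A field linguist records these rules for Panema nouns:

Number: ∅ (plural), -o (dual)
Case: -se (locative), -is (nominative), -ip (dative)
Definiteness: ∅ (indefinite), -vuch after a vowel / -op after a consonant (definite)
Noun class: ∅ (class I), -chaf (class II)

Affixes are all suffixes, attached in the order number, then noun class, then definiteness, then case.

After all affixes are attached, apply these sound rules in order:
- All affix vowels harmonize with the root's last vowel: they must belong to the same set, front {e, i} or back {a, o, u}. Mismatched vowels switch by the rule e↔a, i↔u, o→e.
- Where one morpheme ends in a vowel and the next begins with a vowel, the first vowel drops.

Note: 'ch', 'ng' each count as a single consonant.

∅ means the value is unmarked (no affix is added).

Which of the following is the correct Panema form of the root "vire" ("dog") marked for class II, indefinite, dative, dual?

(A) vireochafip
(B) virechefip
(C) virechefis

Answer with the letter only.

B

Attach number dual -o → vireo.
Attach noun class class II -chaf → vireochaf.
definiteness = indefinite: zero marking, form stays vireochaf.
Attach case dative -ip → vireochafip.
Apply vowel harmony: vireochafip → vireechefip.
Apply vowel deletion: vireechefip → virechefip.
So the correct form is virechefip, option (B).
(A) vireochafip is wrong: it fails to apply the sound rule(s).
(C) virechefis is wrong: it uses nominative instead of dative for case.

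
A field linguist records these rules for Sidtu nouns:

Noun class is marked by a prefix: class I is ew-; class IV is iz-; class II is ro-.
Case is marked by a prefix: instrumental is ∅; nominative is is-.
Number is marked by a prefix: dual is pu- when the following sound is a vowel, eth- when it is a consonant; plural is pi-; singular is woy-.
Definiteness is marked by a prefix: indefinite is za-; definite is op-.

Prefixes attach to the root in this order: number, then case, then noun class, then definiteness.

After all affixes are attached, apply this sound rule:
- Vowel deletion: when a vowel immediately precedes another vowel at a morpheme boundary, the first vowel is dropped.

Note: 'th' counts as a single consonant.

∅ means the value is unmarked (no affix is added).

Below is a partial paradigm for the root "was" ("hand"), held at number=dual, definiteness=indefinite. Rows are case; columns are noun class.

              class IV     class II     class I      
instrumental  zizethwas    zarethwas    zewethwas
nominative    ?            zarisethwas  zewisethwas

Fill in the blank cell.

zizisethwas

Attach number dual eth- (before consonant 'w') → ethwas.
Attach case nominative is- → isethwas.
Attach noun class class IV iz- → izisethwas.
Attach definiteness indefinite za- → zaizisethwas.
Apply vowel deletion: zaizisethwas → zizisethwas.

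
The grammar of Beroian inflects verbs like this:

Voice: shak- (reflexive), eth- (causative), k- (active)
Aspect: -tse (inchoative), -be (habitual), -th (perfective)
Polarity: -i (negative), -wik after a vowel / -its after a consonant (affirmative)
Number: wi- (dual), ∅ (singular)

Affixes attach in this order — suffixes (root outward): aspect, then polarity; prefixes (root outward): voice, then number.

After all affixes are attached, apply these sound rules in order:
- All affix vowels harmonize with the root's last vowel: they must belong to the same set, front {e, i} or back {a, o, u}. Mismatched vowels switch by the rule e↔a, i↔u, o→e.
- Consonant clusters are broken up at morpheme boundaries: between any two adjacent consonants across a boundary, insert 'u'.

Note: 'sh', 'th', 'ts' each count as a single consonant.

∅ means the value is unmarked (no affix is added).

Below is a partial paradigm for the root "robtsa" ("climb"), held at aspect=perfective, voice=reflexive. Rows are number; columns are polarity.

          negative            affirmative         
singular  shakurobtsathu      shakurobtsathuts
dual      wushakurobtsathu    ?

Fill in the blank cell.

wushakurobtsathuts

Attach aspect perfective -th → robtsath.
Attach voice reflexive shak- → shakrobtsath.
Attach number dual wi- → wishakrobtsath.
Attach polarity affirmative -its (after consonant 'th') → wishakrobtsathits.
Apply vowel harmony: wishakrobtsathits → wushakrobtsathuts.
Apply epenthesis: wushakrobtsathuts → wushakurobtsathuts.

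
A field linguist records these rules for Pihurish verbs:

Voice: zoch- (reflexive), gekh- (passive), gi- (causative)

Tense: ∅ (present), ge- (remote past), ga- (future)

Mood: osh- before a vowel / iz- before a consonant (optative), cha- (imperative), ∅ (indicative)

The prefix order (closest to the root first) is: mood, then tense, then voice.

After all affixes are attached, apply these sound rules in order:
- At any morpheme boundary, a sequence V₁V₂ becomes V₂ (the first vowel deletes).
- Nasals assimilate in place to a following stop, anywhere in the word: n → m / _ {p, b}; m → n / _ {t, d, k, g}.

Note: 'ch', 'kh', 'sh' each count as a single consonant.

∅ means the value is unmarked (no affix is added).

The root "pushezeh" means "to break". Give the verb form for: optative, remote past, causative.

Attach mood optative iz- (before consonant 'p') → izpushezeh.
Attach tense remote past ge- → geizpushezeh.
Attach voice causative gi- → gigeizpushezeh.
Apply vowel deletion: gigeizpushezeh → gigizpushezeh.
Nasal assimilation: no change.

gigizpushezeh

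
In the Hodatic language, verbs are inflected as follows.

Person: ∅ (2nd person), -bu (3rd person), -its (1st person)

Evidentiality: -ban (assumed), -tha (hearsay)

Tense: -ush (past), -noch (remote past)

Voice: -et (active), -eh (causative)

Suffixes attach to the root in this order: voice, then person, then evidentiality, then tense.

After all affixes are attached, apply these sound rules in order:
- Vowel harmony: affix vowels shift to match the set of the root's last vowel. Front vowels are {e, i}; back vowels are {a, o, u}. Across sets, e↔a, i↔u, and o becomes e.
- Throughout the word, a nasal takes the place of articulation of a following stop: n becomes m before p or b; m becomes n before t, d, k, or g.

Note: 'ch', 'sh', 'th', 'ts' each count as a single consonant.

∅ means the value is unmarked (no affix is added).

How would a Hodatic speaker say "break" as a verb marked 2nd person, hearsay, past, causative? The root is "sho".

shoahthaush

Attach voice causative -eh → shoeh.
person = 2nd person: zero marking, form stays shoeh.
Attach evidentiality hearsay -tha → shoehtha.
Attach tense past -ush → shoehthaush.
Apply vowel harmony: shoehthaush → shoahthaush.
Nasal assimilation: no change.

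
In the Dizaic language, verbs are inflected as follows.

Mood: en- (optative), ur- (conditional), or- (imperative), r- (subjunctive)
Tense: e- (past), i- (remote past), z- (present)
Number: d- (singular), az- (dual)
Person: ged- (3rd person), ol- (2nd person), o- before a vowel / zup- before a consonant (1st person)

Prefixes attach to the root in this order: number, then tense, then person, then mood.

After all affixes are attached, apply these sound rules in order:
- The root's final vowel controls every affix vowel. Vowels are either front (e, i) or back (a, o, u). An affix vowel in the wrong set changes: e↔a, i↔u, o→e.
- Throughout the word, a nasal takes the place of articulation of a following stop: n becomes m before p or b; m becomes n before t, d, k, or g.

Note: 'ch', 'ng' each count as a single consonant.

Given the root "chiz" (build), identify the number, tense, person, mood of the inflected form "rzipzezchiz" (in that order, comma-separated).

dual, present, 1st person, subjunctive

Segment: r-zup-z-az-chiz.
number: az- → dual.
tense: z- → present.
person: o/zup- → 1st person.
mood: r- → subjunctive.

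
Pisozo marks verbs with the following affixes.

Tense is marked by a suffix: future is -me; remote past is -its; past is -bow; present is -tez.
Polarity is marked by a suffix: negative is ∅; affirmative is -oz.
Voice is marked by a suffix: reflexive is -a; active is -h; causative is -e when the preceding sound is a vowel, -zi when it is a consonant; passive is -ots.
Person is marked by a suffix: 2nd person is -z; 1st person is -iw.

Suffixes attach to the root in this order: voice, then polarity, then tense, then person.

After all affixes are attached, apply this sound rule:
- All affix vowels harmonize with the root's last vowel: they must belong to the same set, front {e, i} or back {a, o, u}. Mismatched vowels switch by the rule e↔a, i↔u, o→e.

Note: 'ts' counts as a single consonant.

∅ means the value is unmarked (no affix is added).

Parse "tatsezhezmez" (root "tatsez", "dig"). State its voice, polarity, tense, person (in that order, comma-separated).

active, affirmative, future, 2nd person

Segment: tatsez-h-oz-me-z.
voice: -h → active.
polarity: -oz → affirmative.
tense: -me → future.
person: -z → 2nd person.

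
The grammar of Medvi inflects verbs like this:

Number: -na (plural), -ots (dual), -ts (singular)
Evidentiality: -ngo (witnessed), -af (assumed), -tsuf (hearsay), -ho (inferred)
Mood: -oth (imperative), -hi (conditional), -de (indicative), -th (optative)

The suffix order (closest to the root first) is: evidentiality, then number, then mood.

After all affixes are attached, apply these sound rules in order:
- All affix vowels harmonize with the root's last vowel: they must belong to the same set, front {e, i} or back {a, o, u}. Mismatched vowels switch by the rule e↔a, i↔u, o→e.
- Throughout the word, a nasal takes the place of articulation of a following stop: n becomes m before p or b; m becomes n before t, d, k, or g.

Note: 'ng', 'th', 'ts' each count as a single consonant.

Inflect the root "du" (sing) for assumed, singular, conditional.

duaftshu

Attach evidentiality assumed -af → duaf.
Attach number singular -ts → duafts.
Attach mood conditional -hi → duaftshi.
Apply vowel harmony: duaftshi → duaftshu.
Nasal assimilation: no change.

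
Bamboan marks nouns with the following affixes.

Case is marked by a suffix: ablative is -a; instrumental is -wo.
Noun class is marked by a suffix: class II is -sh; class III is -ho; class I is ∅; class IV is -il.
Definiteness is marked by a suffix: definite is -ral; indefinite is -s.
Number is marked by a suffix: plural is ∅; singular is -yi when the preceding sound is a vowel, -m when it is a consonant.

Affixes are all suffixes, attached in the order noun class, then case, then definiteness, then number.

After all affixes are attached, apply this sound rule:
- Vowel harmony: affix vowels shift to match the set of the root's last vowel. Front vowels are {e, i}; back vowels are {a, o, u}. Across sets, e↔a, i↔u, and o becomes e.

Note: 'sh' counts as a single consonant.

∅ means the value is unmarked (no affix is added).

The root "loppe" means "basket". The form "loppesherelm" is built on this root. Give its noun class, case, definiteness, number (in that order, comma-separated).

Segment: loppe-sh-a-ral-m.
noun class: -sh → class II.
case: -a → ablative.
definiteness: -ral → definite.
number: -yi/m → singular.

class II, ablative, definite, singular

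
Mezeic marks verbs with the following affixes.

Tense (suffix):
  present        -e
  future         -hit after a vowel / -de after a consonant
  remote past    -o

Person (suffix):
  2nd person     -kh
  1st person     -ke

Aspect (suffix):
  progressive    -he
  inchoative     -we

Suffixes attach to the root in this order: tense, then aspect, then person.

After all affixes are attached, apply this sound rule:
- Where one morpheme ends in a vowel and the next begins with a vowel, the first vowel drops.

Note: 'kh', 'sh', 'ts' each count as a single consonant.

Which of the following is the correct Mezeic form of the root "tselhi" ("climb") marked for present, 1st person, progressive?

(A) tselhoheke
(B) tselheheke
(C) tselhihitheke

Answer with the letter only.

Attach tense present -e → tselhie.
Attach aspect progressive -he → tselhiehe.
Attach person 1st person -ke → tselhieheke.
Apply vowel deletion: tselhieheke → tselheheke.
So the correct form is tselheheke, option (B).
(A) tselhoheke is wrong: it uses remote past instead of present for tense.
(C) tselhihitheke is wrong: it uses future instead of present for tense.

B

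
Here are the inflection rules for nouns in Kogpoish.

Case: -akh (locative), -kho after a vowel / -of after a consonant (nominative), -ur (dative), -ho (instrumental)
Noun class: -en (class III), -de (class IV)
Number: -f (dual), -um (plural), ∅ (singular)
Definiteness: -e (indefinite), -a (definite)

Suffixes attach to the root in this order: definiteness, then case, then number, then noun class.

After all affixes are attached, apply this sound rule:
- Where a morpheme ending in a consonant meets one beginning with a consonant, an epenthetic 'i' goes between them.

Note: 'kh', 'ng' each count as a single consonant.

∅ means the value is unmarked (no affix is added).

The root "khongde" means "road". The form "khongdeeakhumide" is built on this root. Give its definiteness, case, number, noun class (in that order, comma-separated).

indefinite, locative, plural, class IV

Segment: khongde-e-akh-um-de.
definiteness: -e → indefinite.
case: -akh → locative.
number: -um → plural.
noun class: -de → class IV.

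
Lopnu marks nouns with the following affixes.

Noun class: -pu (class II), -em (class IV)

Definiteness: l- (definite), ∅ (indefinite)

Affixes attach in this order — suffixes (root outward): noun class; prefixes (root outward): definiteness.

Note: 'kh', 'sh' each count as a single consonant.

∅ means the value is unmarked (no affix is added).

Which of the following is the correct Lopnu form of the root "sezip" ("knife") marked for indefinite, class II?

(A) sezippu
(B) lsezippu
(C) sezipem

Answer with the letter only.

A

Attach noun class class II -pu → sezippu.
definiteness = indefinite: zero marking, form stays sezippu.
So the correct form is sezippu, option (A).
(C) sezipem is wrong: it uses class IV instead of class II for noun class.
(B) lsezippu is wrong: it uses definite instead of indefinite for definiteness.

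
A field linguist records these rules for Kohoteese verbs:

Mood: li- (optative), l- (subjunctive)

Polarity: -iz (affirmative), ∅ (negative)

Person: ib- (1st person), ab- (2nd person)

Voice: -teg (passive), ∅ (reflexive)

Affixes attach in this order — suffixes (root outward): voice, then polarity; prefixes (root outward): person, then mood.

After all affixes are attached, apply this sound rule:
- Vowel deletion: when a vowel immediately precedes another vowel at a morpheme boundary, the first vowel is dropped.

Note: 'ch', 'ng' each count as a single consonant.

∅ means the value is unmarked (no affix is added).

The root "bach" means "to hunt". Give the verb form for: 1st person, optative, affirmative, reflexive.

libbachiz

voice = reflexive: zero marking, form stays bach.
Attach person 1st person ib- → ibbach.
Attach polarity affirmative -iz → ibbachiz.
Attach mood optative li- → liibbachiz.
Apply vowel deletion: liibbachiz → libbachiz.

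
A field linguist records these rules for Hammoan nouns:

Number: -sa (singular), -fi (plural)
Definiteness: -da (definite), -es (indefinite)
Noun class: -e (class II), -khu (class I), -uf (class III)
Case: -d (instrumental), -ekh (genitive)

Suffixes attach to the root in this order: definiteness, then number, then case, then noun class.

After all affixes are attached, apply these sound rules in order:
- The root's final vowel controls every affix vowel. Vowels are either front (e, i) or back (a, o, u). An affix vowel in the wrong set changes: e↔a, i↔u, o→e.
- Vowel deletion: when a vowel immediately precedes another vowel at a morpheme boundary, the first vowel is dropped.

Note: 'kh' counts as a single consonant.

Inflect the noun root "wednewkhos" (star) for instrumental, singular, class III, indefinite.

wednewkhosassaduf

Attach definiteness indefinite -es → wednewkhoses.
Attach number singular -sa → wednewkhosessa.
Attach case instrumental -d → wednewkhosessad.
Attach noun class class III -uf → wednewkhosessaduf.
Apply vowel harmony: wednewkhosessaduf → wednewkhosassaduf.
Vowel deletion: no change.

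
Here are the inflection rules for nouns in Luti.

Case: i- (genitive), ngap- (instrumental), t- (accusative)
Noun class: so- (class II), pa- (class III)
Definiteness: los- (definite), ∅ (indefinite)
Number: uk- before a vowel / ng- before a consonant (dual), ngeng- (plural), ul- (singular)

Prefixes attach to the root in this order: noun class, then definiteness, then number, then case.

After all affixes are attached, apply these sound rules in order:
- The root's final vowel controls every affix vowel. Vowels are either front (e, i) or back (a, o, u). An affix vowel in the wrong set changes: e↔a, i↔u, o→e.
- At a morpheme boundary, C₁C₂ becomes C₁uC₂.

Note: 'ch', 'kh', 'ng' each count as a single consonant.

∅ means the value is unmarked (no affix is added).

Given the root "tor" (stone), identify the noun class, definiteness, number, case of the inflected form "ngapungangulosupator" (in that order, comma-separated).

class III, definite, plural, instrumental

Segment: ngap-ngeng-los-pa-tor.
noun class: pa- → class III.
definiteness: los- → definite.
number: ngeng- → plural.
case: ngap- → instrumental.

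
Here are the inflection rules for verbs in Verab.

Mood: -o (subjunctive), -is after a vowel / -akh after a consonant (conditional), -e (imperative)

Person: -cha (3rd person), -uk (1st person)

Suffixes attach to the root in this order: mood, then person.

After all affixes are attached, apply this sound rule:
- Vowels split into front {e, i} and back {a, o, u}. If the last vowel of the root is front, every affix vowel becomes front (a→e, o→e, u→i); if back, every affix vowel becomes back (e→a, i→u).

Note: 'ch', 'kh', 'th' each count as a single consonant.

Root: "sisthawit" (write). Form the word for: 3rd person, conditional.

sisthawitekhche

Attach mood conditional -akh (after consonant 't') → sisthawitakh.
Attach person 3rd person -cha → sisthawitakhcha.
Apply vowel harmony: sisthawitakhcha → sisthawitekhche.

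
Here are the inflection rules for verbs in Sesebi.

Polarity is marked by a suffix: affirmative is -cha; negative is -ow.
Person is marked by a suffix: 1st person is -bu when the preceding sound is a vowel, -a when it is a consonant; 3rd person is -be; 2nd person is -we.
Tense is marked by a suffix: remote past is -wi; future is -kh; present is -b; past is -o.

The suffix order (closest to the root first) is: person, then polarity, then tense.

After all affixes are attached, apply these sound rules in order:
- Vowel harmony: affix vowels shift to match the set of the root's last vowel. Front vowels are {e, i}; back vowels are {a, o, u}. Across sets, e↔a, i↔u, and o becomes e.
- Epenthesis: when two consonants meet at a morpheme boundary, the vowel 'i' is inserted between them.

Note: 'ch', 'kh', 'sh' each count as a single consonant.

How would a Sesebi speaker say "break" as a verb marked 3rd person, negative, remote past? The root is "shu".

Attach person 3rd person -be → shube.
Attach polarity negative -ow → shubeow.
Attach tense remote past -wi → shubeowwi.
Apply vowel harmony: shubeowwi → shubaowwu.
Apply epenthesis: shubaowwu → shubaowiwu.

shubaowiwu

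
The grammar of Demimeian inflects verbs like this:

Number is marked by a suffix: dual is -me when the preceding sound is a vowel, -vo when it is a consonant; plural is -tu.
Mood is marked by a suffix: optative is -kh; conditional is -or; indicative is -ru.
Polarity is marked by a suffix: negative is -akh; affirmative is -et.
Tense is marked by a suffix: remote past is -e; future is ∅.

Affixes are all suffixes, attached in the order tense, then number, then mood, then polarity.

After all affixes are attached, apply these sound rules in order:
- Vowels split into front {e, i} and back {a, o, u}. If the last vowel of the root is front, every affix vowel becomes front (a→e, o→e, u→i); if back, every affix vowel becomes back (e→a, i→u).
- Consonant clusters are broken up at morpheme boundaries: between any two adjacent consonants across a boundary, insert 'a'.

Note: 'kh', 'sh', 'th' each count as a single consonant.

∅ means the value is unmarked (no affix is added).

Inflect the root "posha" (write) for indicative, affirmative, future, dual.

tense = future: zero marking, form stays posha.
Attach number dual -me (after vowel 'a') → poshame.
Attach mood indicative -ru → poshameru.
Attach polarity affirmative -et → poshameruet.
Apply vowel harmony: poshameruet → poshamaruat.
Epenthesis: no change.

poshamaruat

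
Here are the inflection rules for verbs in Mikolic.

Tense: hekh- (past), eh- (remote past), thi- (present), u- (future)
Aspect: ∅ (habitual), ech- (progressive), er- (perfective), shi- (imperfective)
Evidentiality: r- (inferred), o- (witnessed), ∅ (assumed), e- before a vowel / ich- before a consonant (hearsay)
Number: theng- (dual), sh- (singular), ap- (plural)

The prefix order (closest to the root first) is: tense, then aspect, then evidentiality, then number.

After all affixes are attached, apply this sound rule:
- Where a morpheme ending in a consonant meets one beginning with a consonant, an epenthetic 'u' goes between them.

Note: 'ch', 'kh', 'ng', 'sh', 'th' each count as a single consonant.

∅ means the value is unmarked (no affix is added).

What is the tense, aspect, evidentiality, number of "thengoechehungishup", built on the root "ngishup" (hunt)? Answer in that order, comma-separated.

remote past, progressive, witnessed, dual

Segment: theng-o-ech-eh-ngishup.
tense: eh- → remote past.
aspect: ech- → progressive.
evidentiality: o- → witnessed.
number: theng- → dual.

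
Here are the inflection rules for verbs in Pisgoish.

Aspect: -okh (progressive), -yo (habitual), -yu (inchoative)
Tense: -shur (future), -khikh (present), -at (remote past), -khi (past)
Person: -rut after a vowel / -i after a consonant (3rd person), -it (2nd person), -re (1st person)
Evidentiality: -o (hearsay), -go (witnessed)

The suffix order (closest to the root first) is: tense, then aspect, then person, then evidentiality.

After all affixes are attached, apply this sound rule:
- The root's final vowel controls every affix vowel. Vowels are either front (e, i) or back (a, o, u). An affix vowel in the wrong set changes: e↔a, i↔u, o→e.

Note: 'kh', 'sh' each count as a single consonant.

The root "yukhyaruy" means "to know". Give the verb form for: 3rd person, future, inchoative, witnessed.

Attach tense future -shur → yukhyaruyshur.
Attach aspect inchoative -yu → yukhyaruyshuryu.
Attach person 3rd person -rut (after vowel 'u') → yukhyaruyshuryurut.
Attach evidentiality witnessed -go → yukhyaruyshuryurutgo.
Vowel harmony: no change.

yukhyaruyshuryurutgo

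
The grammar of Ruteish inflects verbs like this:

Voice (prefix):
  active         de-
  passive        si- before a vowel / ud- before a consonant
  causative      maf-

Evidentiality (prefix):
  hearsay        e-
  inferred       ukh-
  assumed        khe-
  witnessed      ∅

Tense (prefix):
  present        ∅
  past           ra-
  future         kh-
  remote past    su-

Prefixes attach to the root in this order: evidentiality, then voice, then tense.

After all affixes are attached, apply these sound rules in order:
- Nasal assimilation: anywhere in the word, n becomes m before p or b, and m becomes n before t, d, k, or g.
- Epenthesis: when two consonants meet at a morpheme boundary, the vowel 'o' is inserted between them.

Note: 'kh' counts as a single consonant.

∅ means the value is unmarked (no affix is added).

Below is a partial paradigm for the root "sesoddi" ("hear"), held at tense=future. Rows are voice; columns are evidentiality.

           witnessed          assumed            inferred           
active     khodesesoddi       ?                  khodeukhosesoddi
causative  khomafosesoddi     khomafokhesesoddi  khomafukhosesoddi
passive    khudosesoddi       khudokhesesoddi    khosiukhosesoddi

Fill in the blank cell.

khodekhesesoddi

Attach evidentiality assumed khe- → khesesoddi.
Attach voice active de- → dekhesesoddi.
Attach tense future kh- → khdekhesesoddi.
Nasal assimilation: no change.
Apply epenthesis: khdekhesesoddi → khodekhesesoddi.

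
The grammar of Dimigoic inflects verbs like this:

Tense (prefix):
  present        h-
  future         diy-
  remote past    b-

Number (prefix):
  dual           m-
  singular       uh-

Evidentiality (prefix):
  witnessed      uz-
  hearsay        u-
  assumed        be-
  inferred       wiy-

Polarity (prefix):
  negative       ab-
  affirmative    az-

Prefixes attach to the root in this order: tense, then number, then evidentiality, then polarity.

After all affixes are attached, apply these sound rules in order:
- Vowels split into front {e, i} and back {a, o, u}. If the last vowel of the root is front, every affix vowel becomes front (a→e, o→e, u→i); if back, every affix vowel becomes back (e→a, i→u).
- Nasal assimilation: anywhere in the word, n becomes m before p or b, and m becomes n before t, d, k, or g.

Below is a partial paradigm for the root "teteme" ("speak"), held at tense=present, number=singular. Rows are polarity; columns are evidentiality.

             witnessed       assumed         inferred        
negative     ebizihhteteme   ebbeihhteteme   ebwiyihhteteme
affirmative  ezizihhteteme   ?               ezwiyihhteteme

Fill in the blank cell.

Attach tense present h- → hteteme.
Attach number singular uh- → uhhteteme.
Attach evidentiality assumed be- → beuhhteteme.
Attach polarity affirmative az- → azbeuhhteteme.
Apply vowel harmony: azbeuhhteteme → ezbeihhteteme.
Nasal assimilation: no change.

ezbeihhteteme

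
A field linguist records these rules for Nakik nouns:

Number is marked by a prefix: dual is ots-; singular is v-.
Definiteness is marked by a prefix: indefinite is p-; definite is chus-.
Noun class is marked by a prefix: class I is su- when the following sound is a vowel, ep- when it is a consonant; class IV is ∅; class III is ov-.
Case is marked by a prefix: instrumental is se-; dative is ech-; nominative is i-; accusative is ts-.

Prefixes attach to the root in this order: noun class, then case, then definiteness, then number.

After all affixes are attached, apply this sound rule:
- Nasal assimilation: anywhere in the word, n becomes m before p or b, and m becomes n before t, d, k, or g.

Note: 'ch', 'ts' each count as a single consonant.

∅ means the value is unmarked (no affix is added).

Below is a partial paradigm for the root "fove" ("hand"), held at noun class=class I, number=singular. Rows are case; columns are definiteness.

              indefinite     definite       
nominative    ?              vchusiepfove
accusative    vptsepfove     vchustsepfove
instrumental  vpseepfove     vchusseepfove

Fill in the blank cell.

vpiepfove

Attach noun class class I ep- (before consonant 'f') → epfove.
Attach case nominative i- → iepfove.
Attach definiteness indefinite p- → piepfove.
Attach number singular v- → vpiepfove.
Nasal assimilation: no change.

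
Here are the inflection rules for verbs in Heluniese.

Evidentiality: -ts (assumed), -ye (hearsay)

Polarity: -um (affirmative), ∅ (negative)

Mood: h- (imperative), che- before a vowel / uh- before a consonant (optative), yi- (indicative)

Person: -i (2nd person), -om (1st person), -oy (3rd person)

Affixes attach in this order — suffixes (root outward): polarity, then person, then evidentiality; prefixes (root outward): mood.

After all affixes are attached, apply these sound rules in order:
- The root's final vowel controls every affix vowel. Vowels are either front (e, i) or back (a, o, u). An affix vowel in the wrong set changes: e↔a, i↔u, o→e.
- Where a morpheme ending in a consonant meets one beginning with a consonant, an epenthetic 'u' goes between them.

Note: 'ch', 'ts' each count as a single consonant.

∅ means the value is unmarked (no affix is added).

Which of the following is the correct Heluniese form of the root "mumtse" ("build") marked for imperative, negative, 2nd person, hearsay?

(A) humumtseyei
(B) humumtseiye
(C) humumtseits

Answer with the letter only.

B

Attach mood imperative h- → hmumtse.
polarity = negative: zero marking, form stays hmumtse.
Attach person 2nd person -i → hmumtsei.
Attach evidentiality hearsay -ye → hmumtseiye.
Vowel harmony: no change.
Apply epenthesis: hmumtseiye → humumtseiye.
So the correct form is humumtseiye, option (B).
(A) humumtseyei is wrong: it has the affixes in the wrong order.
(C) humumtseits is wrong: it uses assumed instead of hearsay for evidentiality.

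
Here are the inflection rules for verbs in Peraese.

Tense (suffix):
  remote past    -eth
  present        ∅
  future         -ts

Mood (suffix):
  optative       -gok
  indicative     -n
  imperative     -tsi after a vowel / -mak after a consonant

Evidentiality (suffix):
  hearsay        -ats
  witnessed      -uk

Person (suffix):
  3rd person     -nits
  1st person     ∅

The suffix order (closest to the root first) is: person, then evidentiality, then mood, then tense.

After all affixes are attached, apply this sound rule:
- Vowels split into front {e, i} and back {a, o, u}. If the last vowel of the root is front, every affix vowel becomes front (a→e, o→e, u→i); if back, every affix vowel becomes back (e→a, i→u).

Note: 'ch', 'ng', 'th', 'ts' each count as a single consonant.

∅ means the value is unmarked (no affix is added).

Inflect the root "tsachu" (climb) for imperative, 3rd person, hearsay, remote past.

tsachunutsatsmakath

Attach person 3rd person -nits → tsachunits.
Attach evidentiality hearsay -ats → tsachunitsats.
Attach mood imperative -mak (after consonant 'ts') → tsachunitsatsmak.
Attach tense remote past -eth → tsachunitsatsmaketh.
Apply vowel harmony: tsachunitsatsmaketh → tsachunutsatsmakath.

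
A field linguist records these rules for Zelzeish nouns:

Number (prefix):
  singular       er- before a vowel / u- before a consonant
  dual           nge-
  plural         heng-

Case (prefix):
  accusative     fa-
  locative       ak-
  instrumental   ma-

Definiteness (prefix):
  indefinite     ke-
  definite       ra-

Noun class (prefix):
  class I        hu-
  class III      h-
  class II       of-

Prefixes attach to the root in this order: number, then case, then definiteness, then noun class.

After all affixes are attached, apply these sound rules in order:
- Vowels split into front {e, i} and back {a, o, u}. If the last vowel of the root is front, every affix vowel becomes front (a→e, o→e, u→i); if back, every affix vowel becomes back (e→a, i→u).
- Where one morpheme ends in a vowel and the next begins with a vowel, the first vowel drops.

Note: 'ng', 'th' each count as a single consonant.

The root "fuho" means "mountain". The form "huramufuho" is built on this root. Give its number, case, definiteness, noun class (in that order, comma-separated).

singular, instrumental, definite, class I

Segment: hu-ra-ma-u-fuho.
number: er/u- → singular.
case: ma- → instrumental.
definiteness: ra- → definite.
noun class: hu- → class I.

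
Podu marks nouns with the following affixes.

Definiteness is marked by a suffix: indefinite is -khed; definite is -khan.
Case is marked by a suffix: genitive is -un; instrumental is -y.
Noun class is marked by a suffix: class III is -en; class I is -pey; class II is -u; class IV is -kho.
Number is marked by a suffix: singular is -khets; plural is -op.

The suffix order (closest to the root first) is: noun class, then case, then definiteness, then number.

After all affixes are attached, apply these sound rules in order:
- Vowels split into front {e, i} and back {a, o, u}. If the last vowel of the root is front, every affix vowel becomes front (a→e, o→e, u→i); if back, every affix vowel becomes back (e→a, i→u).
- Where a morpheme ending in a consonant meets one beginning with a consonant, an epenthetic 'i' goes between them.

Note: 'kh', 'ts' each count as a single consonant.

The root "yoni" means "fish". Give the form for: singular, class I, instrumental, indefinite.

yonipeyiyikhedikhets

Attach noun class class I -pey → yonipey.
Attach case instrumental -y → yonipeyy.
Attach definiteness indefinite -khed → yonipeyykhed.
Attach number singular -khets → yonipeyykhedkhets.
Vowel harmony: no change.
Apply epenthesis: yonipeyykhedkhets → yonipeyiyikhedikhets.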